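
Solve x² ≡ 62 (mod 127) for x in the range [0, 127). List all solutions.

Since 127 ≡ 3 (mod 4), a square root of 62 is 62^((127+1)/4) = 62^32 mod 127.
Repeated squaring: 62^2≡34, 62^4≡13, 62^8≡42, 62^16≡113, 62^32≡69 (mod 127).
62^32 = 62^(32) ≡ 69 (mod 127).
Check: 69² = 4761 ≡ 62 (mod 127). The two roots are 58 and 69.

58, 69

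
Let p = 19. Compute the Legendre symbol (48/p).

-1

First reduce: 48 ≡ 10 (mod 19).
Pull out 2: since 19 ≡ 3 (mod 8), (2/19) = -1.
Reciprocity: 5 ≡ 1 and 19 ≡ 3 (mod 4), so (5/19) = +(19/5).
Reduce top mod 5: now compute (4/5).
Pull out 2^2: since 5 ≡ 5 (mod 8), (2/5) = -1, so (2/5)^2 = +1.
Reached (1/5) = 1. Collecting the sign flips along the way, the symbol is -1.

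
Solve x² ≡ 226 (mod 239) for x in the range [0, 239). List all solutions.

Since 239 ≡ 3 (mod 4), a square root of 226 is 226^((239+1)/4) = 226^60 mod 239.
Repeated squaring: 226^2≡169, 226^4≡120, 226^8≡60, 226^16≡15, 226^32≡225 (mod 239).
226^60 = 226^(32+16+8+4) ≡ 153 (mod 239).
Check: 153² = 23409 ≡ 226 (mod 239). The two roots are 86 and 153.

86, 153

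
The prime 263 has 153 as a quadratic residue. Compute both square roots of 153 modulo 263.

Since 263 ≡ 3 (mod 4), a square root of 153 is 153^((263+1)/4) = 153^66 mod 263.
Repeated squaring: 153^2≡2, 153^4≡4, 153^8≡16, 153^16≡256, 153^32≡49, 153^64≡34 (mod 263).
153^66 = 153^(64+2) ≡ 68 (mod 263).
Check: 68² = 4624 ≡ 153 (mod 263). The two roots are 68 and 195.

68, 195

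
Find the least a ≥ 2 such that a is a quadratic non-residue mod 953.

(2/953) = +1, so 2 is a residue.
(3/953) = −1, so 3 is the smallest positive non-residue mod 953.

3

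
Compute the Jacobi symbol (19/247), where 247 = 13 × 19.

Reciprocity: 19 ≡ 3 and 247 ≡ 3 (mod 4), so (19/247) = −(247/19).
Reduce top mod 19: now compute (0/19).
Top reduces to 0: gcd > 1, so the symbol is 0.

0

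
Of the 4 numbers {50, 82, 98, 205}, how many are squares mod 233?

(50/233) = +1 → QR.
(82/233) = -1 → non-residue.
(98/233) = +1 → QR.
(205/233) = +1 → QR.
Total quadratic residues among the 4: 3.

3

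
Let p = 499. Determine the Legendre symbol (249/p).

Euler's criterion: (249/499) ≡ 249^249 (mod 499).
249^2 ≡ 125 (mod 499)
249^4 ≡ 156 (mod 499)
249^8 ≡ 384 (mod 499)
249^16 ≡ 251 (mod 499)
249^32 ≡ 127 (mod 499)
249^64 ≡ 161 (mod 499)
249^128 ≡ 472 (mod 499)
249^249 = 249^(128+64+32+16+8+1) ≡ 1 (mod 499).
Result is 1, so (249/499) = 1.

1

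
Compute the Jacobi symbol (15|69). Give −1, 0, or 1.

Reciprocity: 15 ≡ 3 and 69 ≡ 1 (mod 4), so (15/69) = +(69/15).
Reduce top mod 15: now compute (9/15).
Reciprocity: 9 ≡ 1 and 15 ≡ 3 (mod 4), so (9/15) = +(15/9).
Reduce top mod 9: now compute (6/9).
Pull out 2: since 9 ≡ 1 (mod 8), (2/9) = +1.
Reciprocity: 3 ≡ 3 and 9 ≡ 1 (mod 4), so (3/9) = +(9/3).
Reduce top mod 3: now compute (0/3).
Top reduces to 0: gcd > 1, so the symbol is 0.

0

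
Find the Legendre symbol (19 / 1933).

-1

Reciprocity: 19 ≡ 3 and 1933 ≡ 1 (mod 4), so (19/1933) = +(1933/19).
Reduce top mod 19: now compute (14/19).
Pull out 2: since 19 ≡ 3 (mod 8), (2/19) = -1.
Reciprocity: 7 ≡ 3 and 19 ≡ 3 (mod 4), so (7/19) = −(19/7).
Reduce top mod 7: now compute (5/7).
Reciprocity: 5 ≡ 1 and 7 ≡ 3 (mod 4), so (5/7) = +(7/5).
Reduce top mod 5: now compute (2/5).
Pull out 2: since 5 ≡ 5 (mod 8), (2/5) = -1.
Reached (1/5) = 1. Collecting the sign flips along the way, the symbol is -1.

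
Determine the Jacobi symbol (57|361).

0

Reciprocity: 57 ≡ 1 and 361 ≡ 1 (mod 4), so (57/361) = +(361/57).
Reduce top mod 57: now compute (19/57).
Reciprocity: 19 ≡ 3 and 57 ≡ 1 (mod 4), so (19/57) = +(57/19).
Reduce top mod 19: now compute (0/19).
Top reduces to 0: gcd > 1, so the symbol is 0.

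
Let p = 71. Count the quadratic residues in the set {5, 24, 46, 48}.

3

(5/71) = +1 → QR.
(24/71) = +1 → QR.
(46/71) = -1 → non-residue.
(48/71) = +1 → QR.
Total quadratic residues among the 4: 3.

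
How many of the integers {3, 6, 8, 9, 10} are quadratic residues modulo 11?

(3/11) = +1 → QR.
(6/11) = -1 → non-residue.
(8/11) = -1 → non-residue.
(9/11) = +1 → QR.
(10/11) = -1 → non-residue.
Total quadratic residues among the 5: 2.

2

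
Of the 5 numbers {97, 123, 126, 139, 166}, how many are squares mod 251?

(97/251) = -1 → non-residue.
(123/251) = +1 → QR.
(126/251) = -1 → non-residue.
(139/251) = -1 → non-residue.
(166/251) = -1 → non-residue.
Total quadratic residues among the 5: 1.

1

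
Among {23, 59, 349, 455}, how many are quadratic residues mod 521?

(23/521) = -1 → non-residue.
(59/521) = +1 → QR.
(349/521) = -1 → non-residue.
(455/521) = -1 → non-residue.
Total quadratic residues among the 4: 1.

1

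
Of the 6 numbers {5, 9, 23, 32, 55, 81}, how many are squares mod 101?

4

(5/101) = +1 → QR.
(9/101) = +1 → QR.
(23/101) = +1 → QR.
(32/101) = -1 → non-residue.
(55/101) = -1 → non-residue.
(81/101) = +1 → QR.
Total quadratic residues among the 6: 4.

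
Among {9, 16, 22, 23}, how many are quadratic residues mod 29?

4

(9/29) = +1 → QR.
(16/29) = +1 → QR.
(22/29) = +1 → QR.
(23/29) = +1 → QR.
Total quadratic residues among the 4: 4.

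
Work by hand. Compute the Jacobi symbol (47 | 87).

1

Reciprocity: 47 ≡ 3 and 87 ≡ 3 (mod 4), so (47/87) = −(87/47).
Reduce top mod 47: now compute (40/47).
Pull out 2^3: since 47 ≡ 7 (mod 8), (2/47) = +1, so (2/47)^3 = +1.
Reciprocity: 5 ≡ 1 and 47 ≡ 3 (mod 4), so (5/47) = +(47/5).
Reduce top mod 5: now compute (2/5).
Pull out 2: since 5 ≡ 5 (mod 8), (2/5) = -1.
Reached (1/5) = 1. Collecting the sign flips along the way, the symbol is +1.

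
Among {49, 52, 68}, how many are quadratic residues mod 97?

(49/97) = +1 → QR.
(52/97) = -1 → non-residue.
(68/97) = -1 → non-residue.
Total quadratic residues among the 3: 1.

1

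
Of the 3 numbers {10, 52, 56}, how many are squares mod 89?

1

(10/89) = +1 → QR.
(52/89) = -1 → non-residue.
(56/89) = -1 → non-residue.
Total quadratic residues among the 3: 1.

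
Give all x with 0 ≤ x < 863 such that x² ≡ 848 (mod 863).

83, 780

Since 863 ≡ 3 (mod 4), a square root of 848 is 848^((863+1)/4) = 848^216 mod 863.
Repeated squaring: 848^2≡225, 848^4≡571, 848^8≡690, 848^16≡587, 848^32≡232, 848^64≡318, 848^128≡153 (mod 863).
848^216 = 848^(128+64+16+8) ≡ 780 (mod 863).
Check: 780² = 608400 ≡ 848 (mod 863). The two roots are 83 and 780.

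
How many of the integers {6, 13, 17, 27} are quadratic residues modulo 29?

2

(6/29) = +1 → QR.
(13/29) = +1 → QR.
(17/29) = -1 → non-residue.
(27/29) = -1 → non-residue.
Total quadratic residues among the 4: 2.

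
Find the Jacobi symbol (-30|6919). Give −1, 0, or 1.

1

First reduce: -30 ≡ 6889 (mod 6919).
Reciprocity: 6889 ≡ 1 and 6919 ≡ 3 (mod 4), so (6889/6919) = +(6919/6889).
Reduce top mod 6889: now compute (30/6889).
Pull out 2: since 6889 ≡ 1 (mod 8), (2/6889) = +1.
Reciprocity: 15 ≡ 3 and 6889 ≡ 1 (mod 4), so (15/6889) = +(6889/15).
Reduce top mod 15: now compute (4/15).
Pull out 2^2: since 15 ≡ 7 (mod 8), (2/15) = +1, so (2/15)^2 = +1.
Reached (1/15) = 1. Collecting the sign flips along the way, the symbol is +1.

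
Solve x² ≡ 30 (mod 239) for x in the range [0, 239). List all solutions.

Since 239 ≡ 3 (mod 4), a square root of 30 is 30^((239+1)/4) = 30^60 mod 239.
Repeated squaring: 30^2≡183, 30^4≡29, 30^8≡124, 30^16≡80, 30^32≡186 (mod 239).
30^60 = 30^(32+16+8+4) ≡ 204 (mod 239).
Check: 204² = 41616 ≡ 30 (mod 239). The two roots are 35 and 204.

35, 204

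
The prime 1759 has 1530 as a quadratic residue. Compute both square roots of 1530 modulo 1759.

Since 1759 ≡ 3 (mod 4), a square root of 1530 is 1530^((1759+1)/4) = 1530^440 mod 1759.
Repeated squaring: 1530^2≡1430, 1530^4≡942, 1530^8≡828, 1530^16≡1333, 1530^32≡299, 1530^64≡1451, 1530^128≡1637, 1530^256≡812 (mod 1759).
1530^440 = 1530^(256+128+32+16+8) ≡ 1296 (mod 1759).
Check: 1296² = 1679616 ≡ 1530 (mod 1759). The two roots are 463 and 1296.

463, 1296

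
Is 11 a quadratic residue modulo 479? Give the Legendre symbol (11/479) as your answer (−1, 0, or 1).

Euler's criterion: (11/479) ≡ 11^239 (mod 479).
11^2 ≡ 121 (mod 479)
11^4 ≡ 271 (mod 479)
11^8 ≡ 154 (mod 479)
11^16 ≡ 245 (mod 479)
11^32 ≡ 150 (mod 479)
11^64 ≡ 466 (mod 479)
11^128 ≡ 169 (mod 479)
11^239 = 11^(128+64+32+8+4+2+1) ≡ 1 (mod 479).
Result is 1, so (11/479) = 1.

1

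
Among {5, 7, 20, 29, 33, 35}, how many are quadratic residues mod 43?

1

(5/43) = -1 → non-residue.
(7/43) = -1 → non-residue.
(20/43) = -1 → non-residue.
(29/43) = -1 → non-residue.
(33/43) = -1 → non-residue.
(35/43) = +1 → QR.
Total quadratic residues among the 6: 1.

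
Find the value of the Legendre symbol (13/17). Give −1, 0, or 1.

Euler's criterion: (13/17) ≡ 13^8 (mod 17).
13^2 ≡ 16 (mod 17)
13^4 ≡ 1 (mod 17)
13^8 ≡ 1 (mod 17)
13^8 = 13^(8) ≡ 1 (mod 17).
Result is 1, so (13/17) = 1.

1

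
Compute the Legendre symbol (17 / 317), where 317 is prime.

Euler's criterion: (17/317) ≡ 17^158 (mod 317).
17^2 ≡ 289 (mod 317)
17^4 ≡ 150 (mod 317)
17^8 ≡ 310 (mod 317)
17^16 ≡ 49 (mod 317)
17^32 ≡ 182 (mod 317)
17^64 ≡ 156 (mod 317)
17^128 ≡ 244 (mod 317)
17^158 = 17^(128+16+8+4+2) ≡ 316 (mod 317).
Result is 316 ≡ −1, so (17/317) = −1.

-1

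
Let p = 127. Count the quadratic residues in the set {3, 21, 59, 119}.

1

(3/127) = -1 → non-residue.
(21/127) = +1 → QR.
(59/127) = -1 → non-residue.
(119/127) = -1 → non-residue.
Total quadratic residues among the 4: 1.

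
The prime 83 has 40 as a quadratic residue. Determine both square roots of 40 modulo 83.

Since 83 ≡ 3 (mod 4), a square root of 40 is 40^((83+1)/4) = 40^21 mod 83.
Repeated squaring: 40^2≡23, 40^4≡31, 40^8≡48, 40^16≡63 (mod 83).
40^21 = 40^(16+4+1) ≡ 17 (mod 83).
Check: 17² = 289 ≡ 40 (mod 83). The two roots are 17 and 66.

17, 66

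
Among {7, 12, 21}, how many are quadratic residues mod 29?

1

(7/29) = +1 → QR.
(12/29) = -1 → non-residue.
(21/29) = -1 → non-residue.
Total quadratic residues among the 3: 1.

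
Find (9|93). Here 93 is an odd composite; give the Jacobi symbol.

Reciprocity: 9 ≡ 1 and 93 ≡ 1 (mod 4), so (9/93) = +(93/9).
Reduce top mod 9: now compute (3/9).
Reciprocity: 3 ≡ 3 and 9 ≡ 1 (mod 4), so (3/9) = +(9/3).
Reduce top mod 3: now compute (0/3).
Top reduces to 0: gcd > 1, so the symbol is 0.

0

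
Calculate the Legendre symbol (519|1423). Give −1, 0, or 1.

1

Reciprocity: 519 ≡ 3 and 1423 ≡ 3 (mod 4), so (519/1423) = −(1423/519).
Reduce top mod 519: now compute (385/519).
Reciprocity: 385 ≡ 1 and 519 ≡ 3 (mod 4), so (385/519) = +(519/385).
Reduce top mod 385: now compute (134/385).
Pull out 2: since 385 ≡ 1 (mod 8), (2/385) = +1.
Reciprocity: 67 ≡ 3 and 385 ≡ 1 (mod 4), so (67/385) = +(385/67).
Reduce top mod 67: now compute (50/67).
Pull out 2: since 67 ≡ 3 (mod 8), (2/67) = -1.
Reciprocity: 25 ≡ 1 and 67 ≡ 3 (mod 4), so (25/67) = +(67/25).
Reduce top mod 25: now compute (17/25).
Reciprocity: 17 ≡ 1 and 25 ≡ 1 (mod 4), so (17/25) = +(25/17).
Reduce top mod 17: now compute (8/17).
Pull out 2^3: since 17 ≡ 1 (mod 8), (2/17) = +1, so (2/17)^3 = +1.
Reached (1/17) = 1. Collecting the sign flips along the way, the symbol is +1.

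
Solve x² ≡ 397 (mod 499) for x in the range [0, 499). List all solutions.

233, 266

Since 499 ≡ 3 (mod 4), a square root of 397 is 397^((499+1)/4) = 397^125 mod 499.
Repeated squaring: 397^2≡424, 397^4≡136, 397^8≡33, 397^16≡91, 397^32≡297, 397^64≡385 (mod 499).
397^125 = 397^(64+32+16+8+4+1) ≡ 233 (mod 499).
Check: 233² = 54289 ≡ 397 (mod 499). The two roots are 233 and 266.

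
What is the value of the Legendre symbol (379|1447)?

Reciprocity: 379 ≡ 3 and 1447 ≡ 3 (mod 4), so (379/1447) = −(1447/379).
Reduce top mod 379: now compute (310/379).
Pull out 2: since 379 ≡ 3 (mod 8), (2/379) = -1.
Reciprocity: 155 ≡ 3 and 379 ≡ 3 (mod 4), so (155/379) = −(379/155).
Reduce top mod 155: now compute (69/155).
Reciprocity: 69 ≡ 1 and 155 ≡ 3 (mod 4), so (69/155) = +(155/69).
Reduce top mod 69: now compute (17/69).
Reciprocity: 17 ≡ 1 and 69 ≡ 1 (mod 4), so (17/69) = +(69/17).
Reduce top mod 17: now compute (1/17).
Reached (1/17) = 1. Collecting the sign flips along the way, the symbol is -1.

-1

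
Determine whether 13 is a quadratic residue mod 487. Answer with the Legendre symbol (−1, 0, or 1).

-1

Euler's criterion: (13/487) ≡ 13^243 (mod 487).
13^2 ≡ 169 (mod 487)
13^4 ≡ 315 (mod 487)
13^8 ≡ 364 (mod 487)
13^16 ≡ 32 (mod 487)
13^32 ≡ 50 (mod 487)
13^64 ≡ 65 (mod 487)
13^128 ≡ 329 (mod 487)
13^243 = 13^(128+64+32+16+2+1) ≡ 486 (mod 487).
Result is 486 ≡ −1, so (13/487) = −1.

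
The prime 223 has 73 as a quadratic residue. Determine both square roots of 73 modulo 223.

96, 127

Since 223 ≡ 3 (mod 4), a square root of 73 is 73^((223+1)/4) = 73^56 mod 223.
Repeated squaring: 73^2≡200, 73^4≡83, 73^8≡199, 73^16≡130, 73^32≡175 (mod 223).
73^56 = 73^(32+16+8) ≡ 127 (mod 223).
Check: 127² = 16129 ≡ 73 (mod 223). The two roots are 96 and 127.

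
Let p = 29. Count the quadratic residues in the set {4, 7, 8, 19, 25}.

(4/29) = +1 → QR.
(7/29) = +1 → QR.
(8/29) = -1 → non-residue.
(19/29) = -1 → non-residue.
(25/29) = +1 → QR.
Total quadratic residues among the 5: 3.

3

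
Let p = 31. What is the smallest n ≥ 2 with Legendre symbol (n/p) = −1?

3

(2/31) = +1, so 2 is a residue.
(3/31) = −1, so 3 is the smallest positive non-residue mod 31.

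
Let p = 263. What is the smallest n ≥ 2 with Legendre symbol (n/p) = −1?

5

(2/263) = +1, so 2 is a residue.
(3/263) = +1, so 3 is a residue.
(4/263) = +1, so 4 is a residue.
(5/263) = −1, so 5 is the smallest positive non-residue mod 263.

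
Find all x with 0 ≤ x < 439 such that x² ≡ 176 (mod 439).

Since 439 ≡ 3 (mod 4), a square root of 176 is 176^((439+1)/4) = 176^110 mod 439.
Repeated squaring: 176^2≡246, 176^4≡373, 176^8≡405, 176^16≡278, 176^32≡20, 176^64≡400 (mod 439).
176^110 = 176^(64+32+8+4+2) ≡ 382 (mod 439).
Check: 382² = 145924 ≡ 176 (mod 439). The two roots are 57 and 382.

57, 382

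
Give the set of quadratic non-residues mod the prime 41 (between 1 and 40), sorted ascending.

3,6,7,11,12,13,14,15,17,19,22,24,26,27,28,29,30,34,35,38

Square k = 1,…,20 (k and 41−k give the same square):
1²=1, 2²=4, 3²=9, 4²=16, 5²=25, 6²=36, 7²≡8, 8²≡23, 9²≡40, 10²≡18, 11²≡39, 12²≡21, 13²≡5, 14²≡32, 15²≡20, 16²≡10, 17²≡2, 18²≡37, 19²≡33, 20²≡31 (mod 41).
The residues are {1, 2, 4, 5, 8, 9, 10, 16, 18, 20, 21, 23, 25, 31, 32, 33, 36, 37, 39, 40}; the non-residues are the remaining 20 nonzero classes.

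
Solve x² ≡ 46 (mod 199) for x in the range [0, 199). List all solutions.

65, 134

Since 199 ≡ 3 (mod 4), a square root of 46 is 46^((199+1)/4) = 46^50 mod 199.
Repeated squaring: 46^2≡126, 46^4≡155, 46^8≡145, 46^16≡130, 46^32≡184 (mod 199).
46^50 = 46^(32+16+2) ≡ 65 (mod 199).
Check: 65² = 4225 ≡ 46 (mod 199). The two roots are 65 and 134.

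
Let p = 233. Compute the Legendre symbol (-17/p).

First reduce: -17 ≡ 216 (mod 233).
Pull out 2^3: since 233 ≡ 1 (mod 8), (2/233) = +1, so (2/233)^3 = +1.
Reciprocity: 27 ≡ 3 and 233 ≡ 1 (mod 4), so (27/233) = +(233/27).
Reduce top mod 27: now compute (17/27).
Reciprocity: 17 ≡ 1 and 27 ≡ 3 (mod 4), so (17/27) = +(27/17).
Reduce top mod 17: now compute (10/17).
Pull out 2: since 17 ≡ 1 (mod 8), (2/17) = +1.
Reciprocity: 5 ≡ 1 and 17 ≡ 1 (mod 4), so (5/17) = +(17/5).
Reduce top mod 5: now compute (2/5).
Pull out 2: since 5 ≡ 5 (mod 8), (2/5) = -1.
Reached (1/5) = 1. Collecting the sign flips along the way, the symbol is -1.

-1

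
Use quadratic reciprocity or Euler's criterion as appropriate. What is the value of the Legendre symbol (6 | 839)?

Euler's criterion: (6/839) ≡ 6^419 (mod 839).
6^2 ≡ 36 (mod 839)
6^4 ≡ 457 (mod 839)
6^8 ≡ 777 (mod 839)
6^16 ≡ 488 (mod 839)
6^32 ≡ 707 (mod 839)
6^64 ≡ 644 (mod 839)
6^128 ≡ 270 (mod 839)
6^256 ≡ 746 (mod 839)
6^419 = 6^(256+128+32+2+1) ≡ 1 (mod 839).
Result is 1, so (6/839) = 1.

1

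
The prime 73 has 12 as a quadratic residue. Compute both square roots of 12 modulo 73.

31, 42

73 ≡ 1 (mod 4), so we find a root by search.
Trying successive values, 31² = 961 ≡ 12 (mod 73). The other root is 73 − 31 = 42.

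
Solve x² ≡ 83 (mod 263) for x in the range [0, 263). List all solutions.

95, 168

Since 263 ≡ 3 (mod 4), a square root of 83 is 83^((263+1)/4) = 83^66 mod 263.
Repeated squaring: 83^2≡51, 83^4≡234, 83^8≡52, 83^16≡74, 83^32≡216, 83^64≡105 (mod 263).
83^66 = 83^(64+2) ≡ 95 (mod 263).
Check: 95² = 9025 ≡ 83 (mod 263). The two roots are 95 and 168.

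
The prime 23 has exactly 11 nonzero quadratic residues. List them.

1, 2, 3, 4, 6, 8, 9, 12, 13, 16, 18

Square k = 1,…,11 (k and 23−k give the same square):
1²=1, 2²=4, 3²=9, 4²=16, 5²≡2, 6²≡13, 7²≡3, 8²≡18, 9²≡12, 10²≡8, 11²≡6 (mod 23).
So the quadratic residues mod 23 are {1, 2, 3, 4, 6, 8, 9, 12, 13, 16, 18}.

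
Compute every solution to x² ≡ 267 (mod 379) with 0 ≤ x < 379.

Since 379 ≡ 3 (mod 4), a square root of 267 is 267^((379+1)/4) = 267^95 mod 379.
Repeated squaring: 267^2≡37, 267^4≡232, 267^8≡6, 267^16≡36, 267^32≡159, 267^64≡267 (mod 379).
267^95 = 267^(64+16+8+4+2+1) ≡ 159 (mod 379).
Check: 159² = 25281 ≡ 267 (mod 379). The two roots are 159 and 220.

159, 220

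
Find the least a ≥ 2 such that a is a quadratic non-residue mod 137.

(2/137) = +1, so 2 is a residue.
(3/137) = −1, so 3 is the smallest positive non-residue mod 137.

3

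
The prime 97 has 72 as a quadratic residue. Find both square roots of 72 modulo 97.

97 ≡ 1 (mod 4), so we find a root by search.
Trying successive values, 13² = 169 ≡ 72 (mod 97). The other root is 97 − 13 = 84.

13, 84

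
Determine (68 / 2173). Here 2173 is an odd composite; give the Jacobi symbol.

-1

Pull out 2^2: since 2173 ≡ 5 (mod 8), (2/2173) = -1, so (2/2173)^2 = +1.
Reciprocity: 17 ≡ 1 and 2173 ≡ 1 (mod 4), so (17/2173) = +(2173/17).
Reduce top mod 17: now compute (14/17).
Pull out 2: since 17 ≡ 1 (mod 8), (2/17) = +1.
Reciprocity: 7 ≡ 3 and 17 ≡ 1 (mod 4), so (7/17) = +(17/7).
Reduce top mod 7: now compute (3/7).
Reciprocity: 3 ≡ 3 and 7 ≡ 3 (mod 4), so (3/7) = −(7/3).
Reduce top mod 3: now compute (1/3).
Reached (1/3) = 1. Collecting the sign flips along the way, the symbol is -1.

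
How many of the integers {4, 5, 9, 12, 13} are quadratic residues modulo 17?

(4/17) = +1 → QR.
(5/17) = -1 → non-residue.
(9/17) = +1 → QR.
(12/17) = -1 → non-residue.
(13/17) = +1 → QR.
Total quadratic residues among the 5: 3.

3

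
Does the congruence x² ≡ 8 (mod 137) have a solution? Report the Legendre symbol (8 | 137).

1

Euler's criterion: (8/137) ≡ 8^68 (mod 137).
8^2 ≡ 64 (mod 137)
8^4 ≡ 123 (mod 137)
8^8 ≡ 59 (mod 137)
8^16 ≡ 56 (mod 137)
8^32 ≡ 122 (mod 137)
8^64 ≡ 88 (mod 137)
8^68 = 8^(64+4) ≡ 1 (mod 137).
Result is 1, so (8/137) = 1.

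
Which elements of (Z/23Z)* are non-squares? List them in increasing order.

5 7 10 11 14 15 17 19 20 21 22

Square k = 1,…,11 (k and 23−k give the same square):
1²=1, 2²=4, 3²=9, 4²=16, 5²≡2, 6²≡13, 7²≡3, 8²≡18, 9²≡12, 10²≡8, 11²≡6 (mod 23).
The residues are {1, 2, 3, 4, 6, 8, 9, 12, 13, 16, 18}; the non-residues are the remaining 11 nonzero classes.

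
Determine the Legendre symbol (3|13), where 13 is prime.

1

Euler's criterion: (3/13) ≡ 3^6 (mod 13).
3^2 ≡ 9 (mod 13)
3^4 ≡ 3 (mod 13)
3^6 = 3^(4+2) ≡ 1 (mod 13).
Result is 1, so (3/13) = 1.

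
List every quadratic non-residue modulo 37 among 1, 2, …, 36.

Square k = 1,…,18 (k and 37−k give the same square):
1²=1, 2²=4, 3²=9, 4²=16, 5²=25, 6²=36, 7²≡12, 8²≡27, 9²≡7, 10²≡26, 11²≡10, 12²≡33, 13²≡21, 14²≡11, 15²≡3, 16²≡34, 17²≡30, 18²≡28 (mod 37).
The residues are {1, 3, 4, 7, 9, 10, 11, 12, 16, 21, 25, 26, 27, 28, 30, 33, 34, 36}; the non-residues are the remaining 18 nonzero classes.

2,5,6,8,13,14,15,17,18,19,20,22,23,24,29,31,32,35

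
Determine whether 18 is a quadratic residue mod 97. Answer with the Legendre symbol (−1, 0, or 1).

1

Pull out 2: since 97 ≡ 1 (mod 8), (2/97) = +1.
Reciprocity: 9 ≡ 1 and 97 ≡ 1 (mod 4), so (9/97) = +(97/9).
Reduce top mod 9: now compute (7/9).
Reciprocity: 7 ≡ 3 and 9 ≡ 1 (mod 4), so (7/9) = +(9/7).
Reduce top mod 7: now compute (2/7).
Pull out 2: since 7 ≡ 7 (mod 8), (2/7) = +1.
Reached (1/7) = 1. Collecting the sign flips along the way, the symbol is +1.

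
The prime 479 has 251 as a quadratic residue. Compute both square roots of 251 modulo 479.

Since 479 ≡ 3 (mod 4), a square root of 251 is 251^((479+1)/4) = 251^120 mod 479.
Repeated squaring: 251^2≡252, 251^4≡276, 251^8≡15, 251^16≡225, 251^32≡330, 251^64≡167 (mod 479).
251^120 = 251^(64+32+16+8) ≡ 71 (mod 479).
Check: 71² = 5041 ≡ 251 (mod 479). The two roots are 71 and 408.

71, 408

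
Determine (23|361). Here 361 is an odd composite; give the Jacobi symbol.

1

Reciprocity: 23 ≡ 3 and 361 ≡ 1 (mod 4), so (23/361) = +(361/23).
Reduce top mod 23: now compute (16/23).
Pull out 2^4: since 23 ≡ 7 (mod 8), (2/23) = +1, so (2/23)^4 = +1.
Reached (1/23) = 1. Collecting the sign flips along the way, the symbol is +1.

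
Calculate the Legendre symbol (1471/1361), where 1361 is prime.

First reduce: 1471 ≡ 110 (mod 1361).
Pull out 2: since 1361 ≡ 1 (mod 8), (2/1361) = +1.
Reciprocity: 55 ≡ 3 and 1361 ≡ 1 (mod 4), so (55/1361) = +(1361/55).
Reduce top mod 55: now compute (41/55).
Reciprocity: 41 ≡ 1 and 55 ≡ 3 (mod 4), so (41/55) = +(55/41).
Reduce top mod 41: now compute (14/41).
Pull out 2: since 41 ≡ 1 (mod 8), (2/41) = +1.
Reciprocity: 7 ≡ 3 and 41 ≡ 1 (mod 4), so (7/41) = +(41/7).
Reduce top mod 7: now compute (6/7).
Pull out 2: since 7 ≡ 7 (mod 8), (2/7) = +1.
Reciprocity: 3 ≡ 3 and 7 ≡ 3 (mod 4), so (3/7) = −(7/3).
Reduce top mod 3: now compute (1/3).
Reached (1/3) = 1. Collecting the sign flips along the way, the symbol is -1.

-1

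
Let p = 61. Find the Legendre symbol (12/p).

1

Euler's criterion: (12/61) ≡ 12^30 (mod 61).
12^2 ≡ 22 (mod 61)
12^4 ≡ 57 (mod 61)
12^8 ≡ 16 (mod 61)
12^16 ≡ 12 (mod 61)
12^30 = 12^(16+8+4+2) ≡ 1 (mod 61).
Result is 1, so (12/61) = 1.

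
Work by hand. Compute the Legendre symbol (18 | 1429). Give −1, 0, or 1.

-1

Pull out 2: since 1429 ≡ 5 (mod 8), (2/1429) = -1.
Reciprocity: 9 ≡ 1 and 1429 ≡ 1 (mod 4), so (9/1429) = +(1429/9).
Reduce top mod 9: now compute (7/9).
Reciprocity: 7 ≡ 3 and 9 ≡ 1 (mod 4), so (7/9) = +(9/7).
Reduce top mod 7: now compute (2/7).
Pull out 2: since 7 ≡ 7 (mod 8), (2/7) = +1.
Reached (1/7) = 1. Collecting the sign flips along the way, the symbol is -1.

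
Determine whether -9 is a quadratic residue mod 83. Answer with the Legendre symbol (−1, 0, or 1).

Euler's criterion: (-9/83) ≡ 74^41 (mod 83).
74^2 ≡ 81 (mod 83)
74^4 ≡ 4 (mod 83)
74^8 ≡ 16 (mod 83)
74^16 ≡ 7 (mod 83)
74^32 ≡ 49 (mod 83)
74^41 = 74^(32+8+1) ≡ 82 (mod 83).
Result is 82 ≡ −1, so (-9/83) = −1.

-1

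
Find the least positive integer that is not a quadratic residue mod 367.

3

(2/367) = +1, so 2 is a residue.
(3/367) = −1, so 3 is the smallest positive non-residue mod 367.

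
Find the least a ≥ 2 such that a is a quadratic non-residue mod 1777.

(2/1777) = +1, so 2 is a residue.
(3/1777) = +1, so 3 is a residue.
(4/1777) = +1, so 4 is a residue.
(5/1777) = −1, so 5 is the smallest positive non-residue mod 1777.

5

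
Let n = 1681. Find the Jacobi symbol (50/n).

Pull out 2: since 1681 ≡ 1 (mod 8), (2/1681) = +1.
Reciprocity: 25 ≡ 1 and 1681 ≡ 1 (mod 4), so (25/1681) = +(1681/25).
Reduce top mod 25: now compute (6/25).
Pull out 2: since 25 ≡ 1 (mod 8), (2/25) = +1.
Reciprocity: 3 ≡ 3 and 25 ≡ 1 (mod 4), so (3/25) = +(25/3).
Reduce top mod 3: now compute (1/3).
Reached (1/3) = 1. Collecting the sign flips along the way, the symbol is +1.

1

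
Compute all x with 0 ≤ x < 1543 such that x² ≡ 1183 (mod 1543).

368, 1175

Since 1543 ≡ 3 (mod 4), a square root of 1183 is 1183^((1543+1)/4) = 1183^386 mod 1543.
Repeated squaring: 1183^2≡1531, 1183^4≡144, 1183^8≡677, 1183^16≡58, 1183^32≡278, 1183^64≡134, 1183^128≡983, 1183^256≡371 (mod 1543).
1183^386 = 1183^(256+128+2) ≡ 1175 (mod 1543).
Check: 1175² = 1380625 ≡ 1183 (mod 1543). The two roots are 368 and 1175.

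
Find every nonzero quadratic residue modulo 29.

1 4 5 6 7 9 13 16 20 22 23 24 25 28

Square k = 1,…,14 (k and 29−k give the same square):
1²=1, 2²=4, 3²=9, 4²=16, 5²=25, 6²≡7, 7²≡20, 8²≡6, 9²≡23, 10²≡13, 11²≡5, 12²≡28, 13²≡24, 14²≡22 (mod 29).
So the quadratic residues mod 29 are {1, 4, 5, 6, 7, 9, 13, 16, 20, 22, 23, 24, 25, 28}.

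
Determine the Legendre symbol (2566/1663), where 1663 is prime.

First reduce: 2566 ≡ 903 (mod 1663).
Reciprocity: 903 ≡ 3 and 1663 ≡ 3 (mod 4), so (903/1663) = −(1663/903).
Reduce top mod 903: now compute (760/903).
Pull out 2^3: since 903 ≡ 7 (mod 8), (2/903) = +1, so (2/903)^3 = +1.
Reciprocity: 95 ≡ 3 and 903 ≡ 3 (mod 4), so (95/903) = −(903/95).
Reduce top mod 95: now compute (48/95).
Pull out 2^4: since 95 ≡ 7 (mod 8), (2/95) = +1, so (2/95)^4 = +1.
Reciprocity: 3 ≡ 3 and 95 ≡ 3 (mod 4), so (3/95) = −(95/3).
Reduce top mod 3: now compute (2/3).
Pull out 2: since 3 ≡ 3 (mod 8), (2/3) = -1.
Reached (1/3) = 1. Collecting the sign flips along the way, the symbol is +1.

1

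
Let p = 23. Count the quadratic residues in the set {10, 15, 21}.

(10/23) = -1 → non-residue.
(15/23) = -1 → non-residue.
(21/23) = -1 → non-residue.
Total quadratic residues among the 3: 0.

0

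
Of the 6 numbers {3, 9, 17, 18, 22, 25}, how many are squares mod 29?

3

(3/29) = -1 → non-residue.
(9/29) = +1 → QR.
(17/29) = -1 → non-residue.
(18/29) = -1 → non-residue.
(22/29) = +1 → QR.
(25/29) = +1 → QR.
Total quadratic residues among the 6: 3.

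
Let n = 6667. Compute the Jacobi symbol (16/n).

Pull out 2^4: since 6667 ≡ 3 (mod 8), (2/6667) = -1, so (2/6667)^4 = +1.
Reached (1/6667) = 1. Collecting the sign flips along the way, the symbol is +1.

1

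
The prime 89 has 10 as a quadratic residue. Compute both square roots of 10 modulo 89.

30, 59

89 ≡ 1 (mod 4), so we find a root by search.
Trying successive values, 30² = 900 ≡ 10 (mod 89). The other root is 89 − 30 = 59.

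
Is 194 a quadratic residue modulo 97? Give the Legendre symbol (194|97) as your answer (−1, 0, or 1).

0

First reduce: 194 ≡ 0 (mod 97).
Top reduces to 0: gcd > 1, so the symbol is 0.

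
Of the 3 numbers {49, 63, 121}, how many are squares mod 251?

3

(49/251) = +1 → QR.
(63/251) = +1 → QR.
(121/251) = +1 → QR.
Total quadratic residues among the 3: 3.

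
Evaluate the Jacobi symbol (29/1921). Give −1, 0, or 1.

Reciprocity: 29 ≡ 1 and 1921 ≡ 1 (mod 4), so (29/1921) = +(1921/29).
Reduce top mod 29: now compute (7/29).
Reciprocity: 7 ≡ 3 and 29 ≡ 1 (mod 4), so (7/29) = +(29/7).
Reduce top mod 7: now compute (1/7).
Reached (1/7) = 1. Collecting the sign flips along the way, the symbol is +1.

1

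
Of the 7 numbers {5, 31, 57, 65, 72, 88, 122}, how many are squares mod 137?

4

(5/137) = -1 → non-residue.
(31/137) = -1 → non-residue.
(57/137) = -1 → non-residue.
(65/137) = +1 → QR.
(72/137) = +1 → QR.
(88/137) = +1 → QR.
(122/137) = +1 → QR.
Total quadratic residues among the 7: 4.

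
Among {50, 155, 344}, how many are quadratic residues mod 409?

(50/409) = +1 → QR.
(155/409) = -1 → non-residue.
(344/409) = -1 → non-residue.
Total quadratic residues among the 3: 1.

1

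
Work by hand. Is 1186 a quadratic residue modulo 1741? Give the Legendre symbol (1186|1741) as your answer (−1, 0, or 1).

-1

Pull out 2: since 1741 ≡ 5 (mod 8), (2/1741) = -1.
Reciprocity: 593 ≡ 1 and 1741 ≡ 1 (mod 4), so (593/1741) = +(1741/593).
Reduce top mod 593: now compute (555/593).
Reciprocity: 555 ≡ 3 and 593 ≡ 1 (mod 4), so (555/593) = +(593/555).
Reduce top mod 555: now compute (38/555).
Pull out 2: since 555 ≡ 3 (mod 8), (2/555) = -1.
Reciprocity: 19 ≡ 3 and 555 ≡ 3 (mod 4), so (19/555) = −(555/19).
Reduce top mod 19: now compute (4/19).
Pull out 2^2: since 19 ≡ 3 (mod 8), (2/19) = -1, so (2/19)^2 = +1.
Reached (1/19) = 1. Collecting the sign flips along the way, the symbol is -1.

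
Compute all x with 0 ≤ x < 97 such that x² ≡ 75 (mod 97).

97 ≡ 1 (mod 4), so we find a root by search.
Trying successive values, 47² = 2209 ≡ 75 (mod 97). The other root is 97 − 47 = 50.

47, 50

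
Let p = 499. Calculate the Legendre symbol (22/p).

Pull out 2: since 499 ≡ 3 (mod 8), (2/499) = -1.
Reciprocity: 11 ≡ 3 and 499 ≡ 3 (mod 4), so (11/499) = −(499/11).
Reduce top mod 11: now compute (4/11).
Pull out 2^2: since 11 ≡ 3 (mod 8), (2/11) = -1, so (2/11)^2 = +1.
Reached (1/11) = 1. Collecting the sign flips along the way, the symbol is +1.

1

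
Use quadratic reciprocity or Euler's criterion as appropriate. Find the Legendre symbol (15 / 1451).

Reciprocity: 15 ≡ 3 and 1451 ≡ 3 (mod 4), so (15/1451) = −(1451/15).
Reduce top mod 15: now compute (11/15).
Reciprocity: 11 ≡ 3 and 15 ≡ 3 (mod 4), so (11/15) = −(15/11).
Reduce top mod 11: now compute (4/11).
Pull out 2^2: since 11 ≡ 3 (mod 8), (2/11) = -1, so (2/11)^2 = +1.
Reached (1/11) = 1. Collecting the sign flips along the way, the symbol is +1.

1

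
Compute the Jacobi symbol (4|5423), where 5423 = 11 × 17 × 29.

1

Pull out 2^2: since 5423 ≡ 7 (mod 8), (2/5423) = +1, so (2/5423)^2 = +1.
Reached (1/5423) = 1. Collecting the sign flips along the way, the symbol is +1.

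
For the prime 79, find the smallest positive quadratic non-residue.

(2/79) = +1, so 2 is a residue.
(3/79) = −1, so 3 is the smallest positive non-residue mod 79.

3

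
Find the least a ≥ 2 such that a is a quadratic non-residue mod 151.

3

(2/151) = +1, so 2 is a residue.
(3/151) = −1, so 3 is the smallest positive non-residue mod 151.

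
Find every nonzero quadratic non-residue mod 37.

Square k = 1,…,18 (k and 37−k give the same square):
1²=1, 2²=4, 3²=9, 4²=16, 5²=25, 6²=36, 7²≡12, 8²≡27, 9²≡7, 10²≡26, 11²≡10, 12²≡33, 13²≡21, 14²≡11, 15²≡3, 16²≡34, 17²≡30, 18²≡28 (mod 37).
The residues are {1, 3, 4, 7, 9, 10, 11, 12, 16, 21, 25, 26, 27, 28, 30, 33, 34, 36}; the non-residues are the remaining 18 nonzero classes.

2,5,6,8,13,14,15,17,18,19,20,22,23,24,29,31,32,35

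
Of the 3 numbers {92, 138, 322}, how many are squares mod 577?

(92/577) = +1 → QR.
(138/577) = +1 → QR.
(322/577) = -1 → non-residue.
Total quadratic residues among the 3: 2.

2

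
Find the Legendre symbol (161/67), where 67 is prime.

-1

First reduce: 161 ≡ 27 (mod 67).
Reciprocity: 27 ≡ 3 and 67 ≡ 3 (mod 4), so (27/67) = −(67/27).
Reduce top mod 27: now compute (13/27).
Reciprocity: 13 ≡ 1 and 27 ≡ 3 (mod 4), so (13/27) = +(27/13).
Reduce top mod 13: now compute (1/13).
Reached (1/13) = 1. Collecting the sign flips along the way, the symbol is -1.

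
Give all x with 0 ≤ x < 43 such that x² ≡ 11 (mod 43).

Since 43 ≡ 3 (mod 4), a square root of 11 is 11^((43+1)/4) = 11^11 mod 43.
Repeated squaring: 11^2≡35, 11^4≡21, 11^8≡11 (mod 43).
11^11 = 11^(8+2+1) ≡ 21 (mod 43).
Check: 21² = 441 ≡ 11 (mod 43). The two roots are 21 and 22.

21, 22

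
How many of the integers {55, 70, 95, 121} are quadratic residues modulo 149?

(55/149) = -1 → non-residue.
(70/149) = -1 → non-residue.
(95/149) = +1 → QR.
(121/149) = +1 → QR.
Total quadratic residues among the 4: 2.

2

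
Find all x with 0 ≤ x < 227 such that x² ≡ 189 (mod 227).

102, 125

Since 227 ≡ 3 (mod 4), a square root of 189 is 189^((227+1)/4) = 189^57 mod 227.
Repeated squaring: 189^2≡82, 189^4≡141, 189^8≡132, 189^16≡172, 189^32≡74 (mod 227).
189^57 = 189^(32+16+8+1) ≡ 102 (mod 227).
Check: 102² = 10404 ≡ 189 (mod 227). The two roots are 102 and 125.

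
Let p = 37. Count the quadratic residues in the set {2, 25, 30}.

(2/37) = -1 → non-residue.
(25/37) = +1 → QR.
(30/37) = +1 → QR.
Total quadratic residues among the 3: 2.

2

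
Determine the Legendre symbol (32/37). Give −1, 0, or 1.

-1

Euler's criterion: (32/37) ≡ 32^18 (mod 37).
32^2 ≡ 25 (mod 37)
32^4 ≡ 33 (mod 37)
32^8 ≡ 16 (mod 37)
32^16 ≡ 34 (mod 37)
32^18 = 32^(16+2) ≡ 36 (mod 37).
Result is 36 ≡ −1, so (32/37) = −1.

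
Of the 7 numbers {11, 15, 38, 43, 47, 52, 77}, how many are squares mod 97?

3

(11/97) = +1 → QR.
(15/97) = -1 → non-residue.
(38/97) = -1 → non-residue.
(43/97) = +1 → QR.
(47/97) = +1 → QR.
(52/97) = -1 → non-residue.
(77/97) = -1 → non-residue.
Total quadratic residues among the 7: 3.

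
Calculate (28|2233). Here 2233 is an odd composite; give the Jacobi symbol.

Pull out 2^2: since 2233 ≡ 1 (mod 8), (2/2233) = +1, so (2/2233)^2 = +1.
Reciprocity: 7 ≡ 3 and 2233 ≡ 1 (mod 4), so (7/2233) = +(2233/7).
Reduce top mod 7: now compute (0/7).
Top reduces to 0: gcd > 1, so the symbol is 0.

0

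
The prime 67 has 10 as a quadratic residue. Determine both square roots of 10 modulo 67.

12, 55

Since 67 ≡ 3 (mod 4), a square root of 10 is 10^((67+1)/4) = 10^17 mod 67.
Repeated squaring: 10^2≡33, 10^4≡17, 10^8≡21, 10^16≡39 (mod 67).
10^17 = 10^(16+1) ≡ 55 (mod 67).
Check: 55² = 3025 ≡ 10 (mod 67). The two roots are 12 and 55.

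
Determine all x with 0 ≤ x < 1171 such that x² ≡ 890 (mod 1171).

234, 937

Since 1171 ≡ 3 (mod 4), a square root of 890 is 890^((1171+1)/4) = 890^293 mod 1171.
Repeated squaring: 890^2≡504, 890^4≡1080, 890^8≡84, 890^16≡30, 890^32≡900, 890^64≡839, 890^128≡150, 890^256≡251 (mod 1171).
890^293 = 890^(256+32+4+1) ≡ 937 (mod 1171).
Check: 937² = 877969 ≡ 890 (mod 1171). The two roots are 234 and 937.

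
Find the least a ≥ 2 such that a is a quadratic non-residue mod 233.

(2/233) = +1, so 2 is a residue.
(3/233) = −1, so 3 is the smallest positive non-residue mod 233.

3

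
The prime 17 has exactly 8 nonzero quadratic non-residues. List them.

3 5 6 7 10 11 12 14

Square k = 1,…,8 (k and 17−k give the same square):
1²=1, 2²=4, 3²=9, 4²=16, 5²≡8, 6²≡2, 7²≡15, 8²≡13 (mod 17).
The residues are {1, 2, 4, 8, 9, 13, 15, 16}; the non-residues are the remaining 8 nonzero classes.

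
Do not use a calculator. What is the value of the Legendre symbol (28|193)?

Pull out 2^2: since 193 ≡ 1 (mod 8), (2/193) = +1, so (2/193)^2 = +1.
Reciprocity: 7 ≡ 3 and 193 ≡ 1 (mod 4), so (7/193) = +(193/7).
Reduce top mod 7: now compute (4/7).
Pull out 2^2: since 7 ≡ 7 (mod 8), (2/7) = +1, so (2/7)^2 = +1.
Reached (1/7) = 1. Collecting the sign flips along the way, the symbol is +1.

1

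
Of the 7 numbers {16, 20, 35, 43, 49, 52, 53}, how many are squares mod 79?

(16/79) = +1 → QR.
(20/79) = +1 → QR.
(35/79) = -1 → non-residue.
(43/79) = -1 → non-residue.
(49/79) = +1 → QR.
(52/79) = +1 → QR.
(53/79) = -1 → non-residue.
Total quadratic residues among the 7: 4.

4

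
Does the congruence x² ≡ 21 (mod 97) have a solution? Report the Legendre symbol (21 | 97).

-1

Euler's criterion: (21/97) ≡ 21^48 (mod 97).
21^2 ≡ 53 (mod 97)
21^4 ≡ 93 (mod 97)
21^8 ≡ 16 (mod 97)
21^16 ≡ 62 (mod 97)
21^32 ≡ 61 (mod 97)
21^48 = 21^(32+16) ≡ 96 (mod 97).
Result is 96 ≡ −1, so (21/97) = −1.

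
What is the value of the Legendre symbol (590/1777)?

-1

Pull out 2: since 1777 ≡ 1 (mod 8), (2/1777) = +1.
Reciprocity: 295 ≡ 3 and 1777 ≡ 1 (mod 4), so (295/1777) = +(1777/295).
Reduce top mod 295: now compute (7/295).
Reciprocity: 7 ≡ 3 and 295 ≡ 3 (mod 4), so (7/295) = −(295/7).
Reduce top mod 7: now compute (1/7).
Reached (1/7) = 1. Collecting the sign flips along the way, the symbol is -1.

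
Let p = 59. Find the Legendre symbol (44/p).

-1

Pull out 2^2: since 59 ≡ 3 (mod 8), (2/59) = -1, so (2/59)^2 = +1.
Reciprocity: 11 ≡ 3 and 59 ≡ 3 (mod 4), so (11/59) = −(59/11).
Reduce top mod 11: now compute (4/11).
Pull out 2^2: since 11 ≡ 3 (mod 8), (2/11) = -1, so (2/11)^2 = +1.
Reached (1/11) = 1. Collecting the sign flips along the way, the symbol is -1.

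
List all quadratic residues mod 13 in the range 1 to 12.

Square k = 1,…,6 (k and 13−k give the same square):
1²=1, 2²=4, 3²=9, 4²≡3, 5²≡12, 6²≡10 (mod 13).
So the quadratic residues mod 13 are {1, 3, 4, 9, 10, 12}.

1,3,4,9,10,12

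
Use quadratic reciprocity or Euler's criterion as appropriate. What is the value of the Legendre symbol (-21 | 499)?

Euler's criterion: (-21/499) ≡ 478^249 (mod 499).
478^2 ≡ 441 (mod 499)
478^4 ≡ 370 (mod 499)
478^8 ≡ 174 (mod 499)
478^16 ≡ 336 (mod 499)
478^32 ≡ 122 (mod 499)
478^64 ≡ 413 (mod 499)
478^128 ≡ 410 (mod 499)
478^249 = 478^(128+64+32+16+8+1) ≡ 498 (mod 499).
Result is 498 ≡ −1, so (-21/499) = −1.

-1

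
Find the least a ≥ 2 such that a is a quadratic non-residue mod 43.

2

(2/43) = −1, so 2 is the smallest positive non-residue mod 43.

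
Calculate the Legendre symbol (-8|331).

1

Euler's criterion: (-8/331) ≡ 323^165 (mod 331).
323^2 ≡ 64 (mod 331)
323^4 ≡ 124 (mod 331)
323^8 ≡ 150 (mod 331)
323^16 ≡ 323 (mod 331)
323^32 ≡ 64 (mod 331)
323^64 ≡ 124 (mod 331)
323^128 ≡ 150 (mod 331)
323^165 = 323^(128+32+4+1) ≡ 1 (mod 331).
Result is 1, so (-8/331) = 1.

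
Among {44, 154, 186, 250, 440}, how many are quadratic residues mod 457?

(44/457) = -1 → non-residue.
(154/457) = -1 → non-residue.
(186/457) = -1 → non-residue.
(250/457) = -1 → non-residue.
(440/457) = +1 → QR.
Total quadratic residues among the 5: 1.

1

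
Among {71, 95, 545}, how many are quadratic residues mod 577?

2

(71/577) = +1 → QR.
(95/577) = -1 → non-residue.
(545/577) = +1 → QR.
Total quadratic residues among the 3: 2.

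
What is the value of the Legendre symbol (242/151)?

Euler's criterion: (242/151) ≡ 91^75 (mod 151).
91^2 ≡ 127 (mod 151)
91^4 ≡ 123 (mod 151)
91^8 ≡ 29 (mod 151)
91^16 ≡ 86 (mod 151)
91^32 ≡ 148 (mod 151)
91^64 ≡ 9 (mod 151)
91^75 = 91^(64+8+2+1) ≡ 1 (mod 151).
Result is 1, so (242/151) = 1.

1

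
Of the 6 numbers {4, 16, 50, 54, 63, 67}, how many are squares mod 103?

4

(4/103) = +1 → QR.
(16/103) = +1 → QR.
(50/103) = +1 → QR.
(54/103) = -1 → non-residue.
(63/103) = +1 → QR.
(67/103) = -1 → non-residue.
Total quadratic residues among the 6: 4.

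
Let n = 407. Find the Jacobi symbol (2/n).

1

Pull out 2: since 407 ≡ 7 (mod 8), (2/407) = +1.
Reached (1/407) = 1. Collecting the sign flips along the way, the symbol is +1.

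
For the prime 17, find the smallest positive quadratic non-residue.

(2/17) = +1, so 2 is a residue.
(3/17) = −1, so 3 is the smallest positive non-residue mod 17.

3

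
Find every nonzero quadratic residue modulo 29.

Square k = 1,…,14 (k and 29−k give the same square):
1²=1, 2²=4, 3²=9, 4²=16, 5²=25, 6²≡7, 7²≡20, 8²≡6, 9²≡23, 10²≡13, 11²≡5, 12²≡28, 13²≡24, 14²≡22 (mod 29).
So the quadratic residues mod 29 are {1, 4, 5, 6, 7, 9, 13, 16, 20, 22, 23, 24, 25, 28}.

1, 4, 5, 6, 7, 9, 13, 16, 20, 22, 23, 24, 25, 28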